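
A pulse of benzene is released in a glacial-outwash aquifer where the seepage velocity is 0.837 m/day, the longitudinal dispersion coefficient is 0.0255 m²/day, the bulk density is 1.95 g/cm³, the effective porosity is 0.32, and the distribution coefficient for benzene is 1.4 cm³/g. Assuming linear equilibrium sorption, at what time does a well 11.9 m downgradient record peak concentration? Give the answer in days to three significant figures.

Retardation factor R = 1 + ρ_b·K_d/n = 1 + 1.95 × 1.4/0.32 = 9.531.
Sorption retards both mechanisms: v_R = v/R = 0.08782 m/day, D_R = D/R = 0.002675 m²/day.
Peak time from v_R²t² + 2D_R t − x² = 0: t = (√(D_R² + v_R²x²) − D_R)/v_R².
√(D_R² + v_R²x²) = √(0.002675² + 0.08782² × 11.9²) = 1.045; v_R² = 0.007712.
t = (1.045 − 0.002675)/0.007712 = 135 days.

135 days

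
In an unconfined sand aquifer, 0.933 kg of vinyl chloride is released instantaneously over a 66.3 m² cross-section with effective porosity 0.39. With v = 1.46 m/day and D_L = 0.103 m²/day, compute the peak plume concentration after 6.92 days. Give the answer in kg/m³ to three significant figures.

0.0121 kg/m³

The peak of an instantaneous 1D plume sits at x = vt; there the Gaussian factor is 1 and C_max = M/(n_e·A·√(4πDt)), where n_e·A is the pore area the mass is dissolved in.
√(4πDt) = √(4π × 0.103 × 6.92) = 2.993 m, so C_max = 0.933/(0.39 × 66.3 × 2.993) = 0.0121 kg/m³.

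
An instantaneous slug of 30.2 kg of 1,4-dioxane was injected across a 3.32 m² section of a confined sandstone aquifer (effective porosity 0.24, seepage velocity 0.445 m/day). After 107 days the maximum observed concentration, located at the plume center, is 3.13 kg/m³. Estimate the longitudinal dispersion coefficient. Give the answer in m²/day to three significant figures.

0.109 m²/day

At the plume center C_max = M/(n_e·A·√(4πDt)), so D = M²/(4πt·(n_e·A·C_max)²).
n_e·A·C_max = 0.24 × 3.32 × 3.13 = 2.494 kg/m.
D = 30.2²/(4π × 107 × 2.494²) = 0.109 m²/day.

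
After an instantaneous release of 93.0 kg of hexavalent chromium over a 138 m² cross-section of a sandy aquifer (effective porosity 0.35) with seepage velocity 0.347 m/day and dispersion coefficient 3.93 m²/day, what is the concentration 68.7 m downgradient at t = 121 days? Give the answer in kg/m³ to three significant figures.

For an instantaneous plane source, C(x,t) = M/(n_e·A·√(4πDt)) · exp(−(x−vt)²/(4Dt)), with n_e·A the pore (flow) area.
Plume center vt = 0.347 × 121 = 41.987 m, so the well at 68.7 m is 26.713 m downgradient of the peak.
√(4πDt) = 77.30 m, giving peak height M/(n_e·A·√(4πDt)) = 93.0/(0.35 × 138 × 77.30) = 0.02491 kg/m³.
(x−vt)²/(4Dt) = (26.713)²/(4 × 3.93 × 121) = 0.3752; exp(−0.3752) = 0.6872.
C = 0.02491 × 0.6872 = 0.0171 kg/m³.

0.0171 kg/m³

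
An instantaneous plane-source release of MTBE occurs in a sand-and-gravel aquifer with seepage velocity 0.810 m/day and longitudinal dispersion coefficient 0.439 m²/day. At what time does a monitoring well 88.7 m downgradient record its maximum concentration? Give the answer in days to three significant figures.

For the 1D instantaneous-source solution, setting ∂C/∂t = 0 at fixed x gives v²t² + 2Dt − x² = 0, so t = (√(D² + v²x²) − D)/v².
√(D² + v²x²) = √(0.439² + 0.810² × 88.7²) = 71.85; v² = 0.6561.
t = (71.85 − 0.439)/0.6561 = 109 days (vs. the pure-advection estimate x/v = 110 d).

109 days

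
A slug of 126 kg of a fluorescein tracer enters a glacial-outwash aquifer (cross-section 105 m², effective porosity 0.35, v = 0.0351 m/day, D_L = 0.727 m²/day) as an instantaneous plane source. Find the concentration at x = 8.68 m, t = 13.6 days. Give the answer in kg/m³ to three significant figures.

For an instantaneous plane source, C(x,t) = M/(n_e·A·√(4πDt)) · exp(−(x−vt)²/(4Dt)), with n_e·A the pore (flow) area.
Plume center vt = 0.0351 × 13.6 = 0.47736 m, so the well at 8.68 m is 8.20264 m downgradient of the peak.
√(4πDt) = 11.15 m, giving peak height M/(n_e·A·√(4πDt)) = 126/(0.35 × 105 × 11.15) = 0.3075 kg/m³.
(x−vt)²/(4Dt) = (8.20264)²/(4 × 0.727 × 13.6) = 1.701; exp(−1.701) = 0.1825.
C = 0.3075 × 0.1825 = 0.0561 kg/m³.

0.0561 kg/m³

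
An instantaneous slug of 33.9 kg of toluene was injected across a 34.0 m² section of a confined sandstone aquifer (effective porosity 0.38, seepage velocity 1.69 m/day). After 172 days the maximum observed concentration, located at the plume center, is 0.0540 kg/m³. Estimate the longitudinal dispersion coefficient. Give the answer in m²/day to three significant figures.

At the plume center C_max = M/(n_e·A·√(4πDt)), so D = M²/(4πt·(n_e·A·C_max)²).
n_e·A·C_max = 0.38 × 34.0 × 0.0540 = 0.6977 kg/m.
D = 33.9²/(4π × 172 × 0.6977²) = 1.09 m²/day.

1.09 m²/day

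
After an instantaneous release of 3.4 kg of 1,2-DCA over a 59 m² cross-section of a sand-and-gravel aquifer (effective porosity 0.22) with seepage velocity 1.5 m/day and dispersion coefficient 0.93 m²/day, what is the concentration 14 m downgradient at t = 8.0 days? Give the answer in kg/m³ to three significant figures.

0.0237 kg/m³

For an instantaneous plane source, C(x,t) = M/(n_e·A·√(4πDt)) · exp(−(x−vt)²/(4Dt)), with n_e·A the pore (flow) area.
Plume center vt = 1.5 × 8.0 = 12 m, so the well at 14 m is 2 m downgradient of the peak.
√(4πDt) = 9.669 m, giving peak height M/(n_e·A·√(4πDt)) = 3.4/(0.22 × 59 × 9.669) = 0.02709 kg/m³.
(x−vt)²/(4Dt) = (2)²/(4 × 0.93 × 8.0) = 0.1344; exp(−0.1344) = 0.8742.
C = 0.02709 × 0.8742 = 0.0237 kg/m³.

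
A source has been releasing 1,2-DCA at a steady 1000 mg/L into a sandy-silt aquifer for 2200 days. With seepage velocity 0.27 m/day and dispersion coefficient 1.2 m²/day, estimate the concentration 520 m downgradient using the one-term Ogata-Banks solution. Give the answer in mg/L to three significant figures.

846 mg/L

For a continuous step input, C/C₀ ≈ ½·erfc((x−vt)/(2√(Dt))).
vt = 0.27 × 2200 = 594 m and 2√(Dt) = 2√(1.2 × 2200) = 102.8 m.
Argument (x−vt)/(2√(Dt)) = (520 − 594)/102.8 = -0.7198; ½·erfc(-0.7198) = 0.8456.
C = 1000 × 0.8456 = 846 mg/L.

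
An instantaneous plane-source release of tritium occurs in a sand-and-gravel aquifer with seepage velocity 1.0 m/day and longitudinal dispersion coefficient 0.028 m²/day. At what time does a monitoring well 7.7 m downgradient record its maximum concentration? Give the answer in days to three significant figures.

7.67 days

For the 1D instantaneous-source solution, setting ∂C/∂t = 0 at fixed x gives v²t² + 2Dt − x² = 0, so t = (√(D² + v²x²) − D)/v².
√(D² + v²x²) = √(0.028² + 1.0² × 7.7²) = 7.700; v² = 1.
t = (7.700 − 0.028)/1 = 7.67 days (vs. the pure-advection estimate x/v = 7.70 d).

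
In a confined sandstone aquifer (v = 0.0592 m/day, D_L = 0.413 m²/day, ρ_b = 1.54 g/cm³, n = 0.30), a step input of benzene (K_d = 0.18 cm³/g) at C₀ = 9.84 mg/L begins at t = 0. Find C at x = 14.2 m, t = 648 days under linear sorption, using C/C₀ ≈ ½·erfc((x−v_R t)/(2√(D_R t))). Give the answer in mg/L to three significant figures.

6.24 mg/L

Retardation factor R = 1 + ρ_b·K_d/n = 1 + 1.54 × 0.18/0.30 = 1.924.
Sorption retards both mechanisms: v_R = v/R = 0.03077 m/day, D_R = D/R = 0.2147 m²/day.
v_R·t = 0.03077 × 648 = 19.93896 m; 2√(D_R t) = 23.59 m; argument = (14.2 − 19.93896)/23.59 = -0.2433.
C = C₀ × ½·erfc(-0.2433) = 9.84 × 0.6346 = 6.24 mg/L.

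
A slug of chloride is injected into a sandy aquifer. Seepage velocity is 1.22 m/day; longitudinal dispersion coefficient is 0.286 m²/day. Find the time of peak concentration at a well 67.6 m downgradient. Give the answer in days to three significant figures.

55.2 days

For the 1D instantaneous-source solution, setting ∂C/∂t = 0 at fixed x gives v²t² + 2Dt − x² = 0, so t = (√(D² + v²x²) − D)/v².
√(D² + v²x²) = √(0.286² + 1.22² × 67.6²) = 82.47; v² = 1.4884.
t = (82.47 − 0.286)/1.4884 = 55.2 days (vs. the pure-advection estimate x/v = 55.4 d).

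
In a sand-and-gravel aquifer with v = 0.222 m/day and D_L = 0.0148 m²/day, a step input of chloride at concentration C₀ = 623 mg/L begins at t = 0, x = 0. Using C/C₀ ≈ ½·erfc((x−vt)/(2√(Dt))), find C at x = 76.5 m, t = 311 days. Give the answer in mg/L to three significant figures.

4.35 mg/L

For a continuous step input, C/C₀ ≈ ½·erfc((x−vt)/(2√(Dt))).
vt = 0.222 × 311 = 69.042 m and 2√(Dt) = 2√(0.0148 × 311) = 4.291 m.
Argument (x−vt)/(2√(Dt)) = (76.5 − 69.042)/4.291 = 1.738; ½·erfc(1.738) = 0.006988.
C = 623 × 0.006988 = 4.35 mg/L.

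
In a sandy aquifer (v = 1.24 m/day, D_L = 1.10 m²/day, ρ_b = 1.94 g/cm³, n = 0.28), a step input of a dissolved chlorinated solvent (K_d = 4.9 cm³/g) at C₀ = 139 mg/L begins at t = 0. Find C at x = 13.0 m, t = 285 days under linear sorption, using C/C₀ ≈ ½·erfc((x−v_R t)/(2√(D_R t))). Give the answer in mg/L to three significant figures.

Retardation factor R = 1 + ρ_b·K_d/n = 1 + 1.94 × 4.9/0.28 = 34.95.
Sorption retards both mechanisms: v_R = v/R = 0.03548 m/day, D_R = D/R = 0.03147 m²/day.
v_R·t = 0.03548 × 285 = 10.1118 m; 2√(D_R t) = 5.990 m; argument = (13.0 − 10.1118)/5.990 = 0.4822.
C = C₀ × ½·erfc(0.4822) = 139 × 0.2476 = 34.4 mg/L.

34.4 mg/L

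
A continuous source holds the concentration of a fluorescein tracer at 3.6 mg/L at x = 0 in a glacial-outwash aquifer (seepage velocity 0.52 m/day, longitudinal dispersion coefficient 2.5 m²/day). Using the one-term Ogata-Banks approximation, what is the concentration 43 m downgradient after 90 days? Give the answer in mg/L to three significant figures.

For a continuous step input, C/C₀ ≈ ½·erfc((x−vt)/(2√(Dt))).
vt = 0.52 × 90 = 46.8 m and 2√(Dt) = 2√(2.5 × 90) = 30.00 m.
Argument (x−vt)/(2√(Dt)) = (43 − 46.8)/30.00 = -0.1267; ½·erfc(-0.1267) = 0.5711.
C = 3.6 × 0.5711 = 2.06 mg/L.

2.06 mg/L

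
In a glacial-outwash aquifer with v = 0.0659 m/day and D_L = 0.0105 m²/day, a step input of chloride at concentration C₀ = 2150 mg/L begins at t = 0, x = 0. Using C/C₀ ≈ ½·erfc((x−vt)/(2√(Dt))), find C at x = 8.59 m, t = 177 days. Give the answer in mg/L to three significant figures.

For a continuous step input, C/C₀ ≈ ½·erfc((x−vt)/(2√(Dt))).
vt = 0.0659 × 177 = 11.6643 m and 2√(Dt) = 2√(0.0105 × 177) = 2.727 m.
Argument (x−vt)/(2√(Dt)) = (8.59 − 11.6643)/2.727 = -1.127; ½·erfc(-1.127) = 0.9445.
C = 2150 × 0.9445 = 2030 mg/L.

2030 mg/L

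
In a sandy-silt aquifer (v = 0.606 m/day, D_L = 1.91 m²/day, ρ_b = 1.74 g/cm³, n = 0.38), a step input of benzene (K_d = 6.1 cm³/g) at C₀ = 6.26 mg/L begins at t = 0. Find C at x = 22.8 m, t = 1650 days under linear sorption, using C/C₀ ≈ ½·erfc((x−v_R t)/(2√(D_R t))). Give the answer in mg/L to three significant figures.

Retardation factor R = 1 + ρ_b·K_d/n = 1 + 1.74 × 6.1/0.38 = 28.93.
Sorption retards both mechanisms: v_R = v/R = 0.02095 m/day, D_R = D/R = 0.06602 m²/day.
v_R·t = 0.02095 × 1650 = 34.5675 m; 2√(D_R t) = 20.87 m; argument = (22.8 − 34.5675)/20.87 = -0.5638.
C = C₀ × ½·erfc(-0.5638) = 6.26 × 0.7874 = 4.93 mg/L.

4.93 mg/L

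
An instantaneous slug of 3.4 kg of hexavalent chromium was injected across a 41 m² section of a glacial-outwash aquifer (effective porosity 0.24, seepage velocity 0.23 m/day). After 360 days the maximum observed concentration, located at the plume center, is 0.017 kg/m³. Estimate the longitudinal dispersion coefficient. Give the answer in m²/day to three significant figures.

At the plume center C_max = M/(n_e·A·√(4πDt)), so D = M²/(4πt·(n_e·A·C_max)²).
n_e·A·C_max = 0.24 × 41 × 0.017 = 0.1673 kg/m.
D = 3.4²/(4π × 360 × 0.1673²) = 0.0913 m²/day.

0.0913 m²/day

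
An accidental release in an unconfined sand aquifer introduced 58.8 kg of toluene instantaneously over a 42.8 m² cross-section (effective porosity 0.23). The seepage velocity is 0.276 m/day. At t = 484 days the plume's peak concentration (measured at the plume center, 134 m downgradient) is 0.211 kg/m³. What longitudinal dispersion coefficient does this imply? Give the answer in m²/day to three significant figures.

At the plume center C_max = M/(n_e·A·√(4πDt)), so D = M²/(4πt·(n_e·A·C_max)²).
n_e·A·C_max = 0.23 × 42.8 × 0.211 = 2.077 kg/m.
D = 58.8²/(4π × 484 × 2.077²) = 0.132 m²/day.

0.132 m²/day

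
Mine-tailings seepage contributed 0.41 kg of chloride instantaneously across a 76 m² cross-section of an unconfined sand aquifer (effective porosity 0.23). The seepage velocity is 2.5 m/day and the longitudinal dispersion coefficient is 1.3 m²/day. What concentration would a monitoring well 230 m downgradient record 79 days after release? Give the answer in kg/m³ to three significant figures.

4.99e-05 kg/m³

For an instantaneous plane source, C(x,t) = M/(n_e·A·√(4πDt)) · exp(−(x−vt)²/(4Dt)), with n_e·A the pore (flow) area.
Plume center vt = 2.5 × 79 = 197.5 m, so the well at 230 m is 32.5 m downgradient of the peak.
√(4πDt) = 35.92 m, giving peak height M/(n_e·A·√(4πDt)) = 0.41/(0.23 × 76 × 35.92) = 0.0006530 kg/m³.
(x−vt)²/(4Dt) = (32.5)²/(4 × 1.3 × 79) = 2.571; exp(−2.571) = 0.07646.
C = 0.0006530 × 0.07646 = 4.99e-05 kg/m³.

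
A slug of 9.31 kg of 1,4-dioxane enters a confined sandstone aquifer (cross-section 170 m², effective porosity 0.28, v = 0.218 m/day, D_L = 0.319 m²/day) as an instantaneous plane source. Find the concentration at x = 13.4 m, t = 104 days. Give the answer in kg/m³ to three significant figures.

For an instantaneous plane source, C(x,t) = M/(n_e·A·√(4πDt)) · exp(−(x−vt)²/(4Dt)), with n_e·A the pore (flow) area.
Plume center vt = 0.218 × 104 = 22.672 m, so the well at 13.4 m is 9.272 m upgradient of the peak.
√(4πDt) = 20.42 m, giving peak height M/(n_e·A·√(4πDt)) = 9.31/(0.28 × 170 × 20.42) = 0.009578 kg/m³.
(x−vt)²/(4Dt) = (-9.272)²/(4 × 0.319 × 104) = 0.6478; exp(−0.6478) = 0.5232.
C = 0.009578 × 0.5232 = 0.00501 kg/m³.

0.00501 kg/m³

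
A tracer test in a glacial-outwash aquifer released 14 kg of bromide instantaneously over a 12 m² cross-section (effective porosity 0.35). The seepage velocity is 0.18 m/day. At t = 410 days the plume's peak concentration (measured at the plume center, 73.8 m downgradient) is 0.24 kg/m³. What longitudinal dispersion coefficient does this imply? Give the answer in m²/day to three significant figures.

0.0374 m²/day

At the plume center C_max = M/(n_e·A·√(4πDt)), so D = M²/(4πt·(n_e·A·C_max)²).
n_e·A·C_max = 0.35 × 12 × 0.24 = 1.008 kg/m.
D = 14²/(4π × 410 × 1.008²) = 0.0374 m²/day.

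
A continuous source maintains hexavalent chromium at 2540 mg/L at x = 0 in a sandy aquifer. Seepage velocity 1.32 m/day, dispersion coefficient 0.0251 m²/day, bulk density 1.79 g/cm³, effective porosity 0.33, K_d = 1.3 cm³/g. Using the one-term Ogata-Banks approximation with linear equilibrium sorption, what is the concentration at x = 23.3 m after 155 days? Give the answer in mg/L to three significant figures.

Retardation factor R = 1 + ρ_b·K_d/n = 1 + 1.79 × 1.3/0.33 = 8.052.
Sorption retards both mechanisms: v_R = v/R = 0.1639 m/day, D_R = D/R = 0.003117 m²/day.
v_R·t = 0.1639 × 155 = 25.4045 m; 2√(D_R t) = 1.390 m; argument = (23.3 − 25.4045)/1.390 = -1.514.
C = C₀ × ½·erfc(-1.514) = 2540 × 0.9839 = 2500 mg/L.

2500 mg/L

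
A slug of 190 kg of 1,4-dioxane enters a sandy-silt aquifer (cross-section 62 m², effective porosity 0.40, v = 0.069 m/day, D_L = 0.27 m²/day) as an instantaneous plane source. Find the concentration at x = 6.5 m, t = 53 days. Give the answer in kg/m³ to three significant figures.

0.496 kg/m³

For an instantaneous plane source, C(x,t) = M/(n_e·A·√(4πDt)) · exp(−(x−vt)²/(4Dt)), with n_e·A the pore (flow) area.
Plume center vt = 0.069 × 53 = 3.657 m, so the well at 6.5 m is 2.843 m downgradient of the peak.
√(4πDt) = 13.41 m, giving peak height M/(n_e·A·√(4πDt)) = 190/(0.40 × 62 × 13.41) = 0.5713 kg/m³.
(x−vt)²/(4Dt) = (2.843)²/(4 × 0.27 × 53) = 0.1412; exp(−0.1412) = 0.8683.
C = 0.5713 × 0.8683 = 0.496 kg/m³.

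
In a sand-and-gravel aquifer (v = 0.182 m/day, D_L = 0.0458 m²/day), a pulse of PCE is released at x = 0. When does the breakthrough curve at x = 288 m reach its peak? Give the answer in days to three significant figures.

1580 days

For the 1D instantaneous-source solution, setting ∂C/∂t = 0 at fixed x gives v²t² + 2Dt − x² = 0, so t = (√(D² + v²x²) − D)/v².
√(D² + v²x²) = √(0.0458² + 0.182² × 288²) = 52.42; v² = 0.033124.
t = (52.42 − 0.0458)/0.033124 = 1580 days (vs. the pure-advection estimate x/v = 1580 d).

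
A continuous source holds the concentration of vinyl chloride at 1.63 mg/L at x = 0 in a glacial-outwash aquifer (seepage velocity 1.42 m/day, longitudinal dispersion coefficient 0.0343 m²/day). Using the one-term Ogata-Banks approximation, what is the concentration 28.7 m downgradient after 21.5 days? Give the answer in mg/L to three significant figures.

For a continuous step input, C/C₀ ≈ ½·erfc((x−vt)/(2√(Dt))).
vt = 1.42 × 21.5 = 30.53 m and 2√(Dt) = 2√(0.0343 × 21.5) = 1.717 m.
Argument (x−vt)/(2√(Dt)) = (28.7 − 30.53)/1.717 = -1.066; ½·erfc(-1.066) = 0.9342.
C = 1.63 × 0.9342 = 1.52 mg/L.

1.52 mg/L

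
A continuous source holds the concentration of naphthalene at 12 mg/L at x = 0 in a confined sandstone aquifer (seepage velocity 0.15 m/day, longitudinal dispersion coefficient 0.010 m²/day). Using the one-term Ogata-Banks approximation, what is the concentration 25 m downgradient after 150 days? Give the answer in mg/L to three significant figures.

0.893 mg/L

For a continuous step input, C/C₀ ≈ ½·erfc((x−vt)/(2√(Dt))).
vt = 0.15 × 150 = 22.5 m and 2√(Dt) = 2√(0.010 × 150) = 2.449 m.
Argument (x−vt)/(2√(Dt)) = (25 − 22.5)/2.449 = 1.021; ½·erfc(1.021) = 0.07438.
C = 12 × 0.07438 = 0.893 mg/L.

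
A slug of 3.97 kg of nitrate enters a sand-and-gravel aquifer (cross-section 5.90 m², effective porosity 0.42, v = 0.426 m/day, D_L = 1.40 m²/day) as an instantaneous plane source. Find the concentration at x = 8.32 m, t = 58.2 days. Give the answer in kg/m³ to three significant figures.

For an instantaneous plane source, C(x,t) = M/(n_e·A·√(4πDt)) · exp(−(x−vt)²/(4Dt)), with n_e·A the pore (flow) area.
Plume center vt = 0.426 × 58.2 = 24.7932 m, so the well at 8.32 m is 16.4732 m upgradient of the peak.
√(4πDt) = 32.00 m, giving peak height M/(n_e·A·√(4πDt)) = 3.97/(0.42 × 5.90 × 32.00) = 0.05007 kg/m³.
(x−vt)²/(4Dt) = (-16.4732)²/(4 × 1.40 × 58.2) = 0.8326; exp(−0.8326) = 0.4349.
C = 0.05007 × 0.4349 = 0.0218 kg/m³.

0.0218 kg/m³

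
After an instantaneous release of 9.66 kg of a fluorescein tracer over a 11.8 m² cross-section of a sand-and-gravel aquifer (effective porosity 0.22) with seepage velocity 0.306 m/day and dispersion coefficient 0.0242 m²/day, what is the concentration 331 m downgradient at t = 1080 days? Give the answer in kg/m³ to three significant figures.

0.205 kg/m³

For an instantaneous plane source, C(x,t) = M/(n_e·A·√(4πDt)) · exp(−(x−vt)²/(4Dt)), with n_e·A the pore (flow) area.
Plume center vt = 0.306 × 1080 = 330.48 m, so the well at 331 m is 0.52 m downgradient of the peak.
√(4πDt) = 18.12 m, giving peak height M/(n_e·A·√(4πDt)) = 9.66/(0.22 × 11.8 × 18.12) = 0.2054 kg/m³.
(x−vt)²/(4Dt) = (0.52)²/(4 × 0.0242 × 1080) = 0.002586; exp(−0.002586) = 0.9974.
C = 0.2054 × 0.9974 = 0.205 kg/m³.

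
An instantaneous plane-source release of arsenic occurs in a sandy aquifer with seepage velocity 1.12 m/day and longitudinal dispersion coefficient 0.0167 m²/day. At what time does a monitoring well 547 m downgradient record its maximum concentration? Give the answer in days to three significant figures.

488 days

For the 1D instantaneous-source solution, setting ∂C/∂t = 0 at fixed x gives v²t² + 2Dt − x² = 0, so t = (√(D² + v²x²) − D)/v².
√(D² + v²x²) = √(0.0167² + 1.12² × 547²) = 612.6; v² = 1.2544.
t = (612.6 − 0.0167)/1.2544 = 488 days (vs. the pure-advection estimate x/v = 488 d).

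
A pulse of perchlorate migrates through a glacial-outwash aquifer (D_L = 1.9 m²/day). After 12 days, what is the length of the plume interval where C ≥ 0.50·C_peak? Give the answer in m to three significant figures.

15.9 m

The plume is Gaussian with σ = √(2Dt) = √(2 × 1.9 × 12) = 6.753 m.
C/C_peak = exp(−Δx²/(2σ²)) = 0.50 ⇒ Δx = σ·√(−2 ln 0.50) = 6.753 × 1.177 = 7.948 m.
Width = 2Δx = 15.9 m.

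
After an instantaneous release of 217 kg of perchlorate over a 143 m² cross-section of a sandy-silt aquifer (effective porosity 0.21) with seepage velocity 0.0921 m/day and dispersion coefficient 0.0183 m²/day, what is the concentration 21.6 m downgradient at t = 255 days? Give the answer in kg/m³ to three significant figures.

For an instantaneous plane source, C(x,t) = M/(n_e·A·√(4πDt)) · exp(−(x−vt)²/(4Dt)), with n_e·A the pore (flow) area.
Plume center vt = 0.0921 × 255 = 23.4855 m, so the well at 21.6 m is 1.8855 m upgradient of the peak.
√(4πDt) = 7.658 m, giving peak height M/(n_e·A·√(4πDt)) = 217/(0.21 × 143 × 7.658) = 0.9436 kg/m³.
(x−vt)²/(4Dt) = (-1.8855)²/(4 × 0.0183 × 255) = 0.1905; exp(−0.1905) = 0.8265.
C = 0.9436 × 0.8265 = 0.780 kg/m³.

0.780 kg/m³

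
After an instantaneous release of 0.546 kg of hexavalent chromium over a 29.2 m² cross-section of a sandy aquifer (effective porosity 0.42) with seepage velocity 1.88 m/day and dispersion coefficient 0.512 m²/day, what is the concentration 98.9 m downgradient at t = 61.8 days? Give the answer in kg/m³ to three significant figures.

0.000211 kg/m³

For an instantaneous plane source, C(x,t) = M/(n_e·A·√(4πDt)) · exp(−(x−vt)²/(4Dt)), with n_e·A the pore (flow) area.
Plume center vt = 1.88 × 61.8 = 116.184 m, so the well at 98.9 m is 17.284 m upgradient of the peak.
√(4πDt) = 19.94 m, giving peak height M/(n_e·A·√(4πDt)) = 0.546/(0.42 × 29.2 × 19.94) = 0.002233 kg/m³.
(x−vt)²/(4Dt) = (-17.284)²/(4 × 0.512 × 61.8) = 2.360; exp(−2.360) = 0.09442.
C = 0.002233 × 0.09442 = 0.000211 kg/m³.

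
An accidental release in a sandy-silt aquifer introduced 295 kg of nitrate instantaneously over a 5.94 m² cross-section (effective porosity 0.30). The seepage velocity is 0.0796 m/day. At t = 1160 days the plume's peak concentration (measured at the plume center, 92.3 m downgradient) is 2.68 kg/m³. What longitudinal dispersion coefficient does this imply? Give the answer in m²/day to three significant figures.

At the plume center C_max = M/(n_e·A·√(4πDt)), so D = M²/(4πt·(n_e·A·C_max)²).
n_e·A·C_max = 0.30 × 5.94 × 2.68 = 4.776 kg/m.
D = 295²/(4π × 1160 × 4.776²) = 0.262 m²/day.

0.262 m²/day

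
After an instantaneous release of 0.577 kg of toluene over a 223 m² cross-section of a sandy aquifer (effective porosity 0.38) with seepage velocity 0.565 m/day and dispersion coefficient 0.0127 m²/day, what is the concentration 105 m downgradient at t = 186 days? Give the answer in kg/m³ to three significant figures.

For an instantaneous plane source, C(x,t) = M/(n_e·A·√(4πDt)) · exp(−(x−vt)²/(4Dt)), with n_e·A the pore (flow) area.
Plume center vt = 0.565 × 186 = 105.09 m, so the well at 105 m is 0.09 m upgradient of the peak.
√(4πDt) = 5.448 m, giving peak height M/(n_e·A·√(4πDt)) = 0.577/(0.38 × 223 × 5.448) = 0.001250 kg/m³.
(x−vt)²/(4Dt) = (-0.09)²/(4 × 0.0127 × 186) = 0.0008573; exp(−0.0008573) = 0.9991.
C = 0.001250 × 0.9991 = 0.00125 kg/m³.

0.00125 kg/m³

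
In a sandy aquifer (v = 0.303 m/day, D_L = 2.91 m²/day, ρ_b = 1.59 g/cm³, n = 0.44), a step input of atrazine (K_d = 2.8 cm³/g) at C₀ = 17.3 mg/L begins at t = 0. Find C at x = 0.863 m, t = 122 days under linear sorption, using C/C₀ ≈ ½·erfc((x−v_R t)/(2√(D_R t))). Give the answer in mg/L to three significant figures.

Retardation factor R = 1 + ρ_b·K_d/n = 1 + 1.59 × 2.8/0.44 = 11.12.
Sorption retards both mechanisms: v_R = v/R = 0.02725 m/day, D_R = D/R = 0.2617 m²/day.
v_R·t = 0.02725 × 122 = 3.3245 m; 2√(D_R t) = 11.30 m; argument = (0.863 − 3.3245)/11.30 = -0.2178.
C = C₀ × ½·erfc(-0.2178) = 17.3 × 0.6210 = 10.7 mg/L.

10.7 mg/L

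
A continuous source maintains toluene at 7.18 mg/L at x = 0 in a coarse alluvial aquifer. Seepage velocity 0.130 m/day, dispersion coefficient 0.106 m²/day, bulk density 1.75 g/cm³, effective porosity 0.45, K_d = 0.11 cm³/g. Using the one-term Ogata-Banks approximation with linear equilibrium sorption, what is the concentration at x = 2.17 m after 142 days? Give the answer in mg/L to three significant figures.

7.11 mg/L

Retardation factor R = 1 + ρ_b·K_d/n = 1 + 1.75 × 0.11/0.45 = 1.428.
Sorption retards both mechanisms: v_R = v/R = 0.09104 m/day, D_R = D/R = 0.07423 m²/day.
v_R·t = 0.09104 × 142 = 12.92768 m; 2√(D_R t) = 6.493 m; argument = (2.17 − 12.92768)/6.493 = -1.657.
C = C₀ × ½·erfc(-1.657) = 7.18 × 0.9904 = 7.11 mg/L.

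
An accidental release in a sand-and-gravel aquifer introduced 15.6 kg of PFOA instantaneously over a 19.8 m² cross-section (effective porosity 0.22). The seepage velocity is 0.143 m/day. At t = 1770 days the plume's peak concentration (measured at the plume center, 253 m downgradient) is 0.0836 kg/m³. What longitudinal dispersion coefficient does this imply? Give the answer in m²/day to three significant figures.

At the plume center C_max = M/(n_e·A·√(4πDt)), so D = M²/(4πt·(n_e·A·C_max)²).
n_e·A·C_max = 0.22 × 19.8 × 0.0836 = 0.3642 kg/m.
D = 15.6²/(4π × 1770 × 0.3642²) = 0.0825 m²/day.

0.0825 m²/day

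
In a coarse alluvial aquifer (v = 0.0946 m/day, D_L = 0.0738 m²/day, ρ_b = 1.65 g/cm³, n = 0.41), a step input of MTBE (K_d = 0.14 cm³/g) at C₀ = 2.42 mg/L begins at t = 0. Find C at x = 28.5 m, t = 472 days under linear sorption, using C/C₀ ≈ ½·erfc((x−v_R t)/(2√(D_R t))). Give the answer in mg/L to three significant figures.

1.22 mg/L

Retardation factor R = 1 + ρ_b·K_d/n = 1 + 1.65 × 0.14/0.41 = 1.563.
Sorption retards both mechanisms: v_R = v/R = 0.06052 m/day, D_R = D/R = 0.04722 m²/day.
v_R·t = 0.06052 × 472 = 28.56544 m; 2√(D_R t) = 9.442 m; argument = (28.5 − 28.56544)/9.442 = -0.006931.
C = C₀ × ½·erfc(-0.006931) = 2.42 × 0.5039 = 1.22 mg/L.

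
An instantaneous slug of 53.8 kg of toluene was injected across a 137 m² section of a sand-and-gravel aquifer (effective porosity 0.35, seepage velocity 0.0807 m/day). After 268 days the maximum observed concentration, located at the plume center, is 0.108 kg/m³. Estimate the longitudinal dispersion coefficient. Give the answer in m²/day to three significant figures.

At the plume center C_max = M/(n_e·A·√(4πDt)), so D = M²/(4πt·(n_e·A·C_max)²).
n_e·A·C_max = 0.35 × 137 × 0.108 = 5.179 kg/m.
D = 53.8²/(4π × 268 × 5.179²) = 0.0320 m²/day.

0.0320 m²/day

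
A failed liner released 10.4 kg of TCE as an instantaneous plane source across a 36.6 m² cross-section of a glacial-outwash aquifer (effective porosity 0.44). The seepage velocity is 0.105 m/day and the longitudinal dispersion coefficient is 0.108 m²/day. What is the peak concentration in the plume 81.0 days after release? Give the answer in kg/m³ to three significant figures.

0.0616 kg/m³

The peak of an instantaneous 1D plume sits at x = vt; there the Gaussian factor is 1 and C_max = M/(n_e·A·√(4πDt)), where n_e·A is the pore area the mass is dissolved in.
√(4πDt) = √(4π × 0.108 × 81.0) = 10.48 m, so C_max = 10.4/(0.44 × 36.6 × 10.48) = 0.0616 kg/m³.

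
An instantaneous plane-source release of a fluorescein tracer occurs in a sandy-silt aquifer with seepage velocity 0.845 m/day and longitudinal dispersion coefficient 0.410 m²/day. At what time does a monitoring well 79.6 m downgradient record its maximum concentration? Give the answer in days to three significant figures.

For the 1D instantaneous-source solution, setting ∂C/∂t = 0 at fixed x gives v²t² + 2Dt − x² = 0, so t = (√(D² + v²x²) − D)/v².
√(D² + v²x²) = √(0.410² + 0.845² × 79.6²) = 67.26; v² = 0.714025.
t = (67.26 − 0.410)/0.714025 = 93.6 days (vs. the pure-advection estimate x/v = 94.2 d).

93.6 days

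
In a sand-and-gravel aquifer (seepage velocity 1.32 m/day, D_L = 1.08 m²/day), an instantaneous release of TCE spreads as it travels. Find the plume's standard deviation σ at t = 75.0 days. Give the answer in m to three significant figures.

Dispersive spreading gives a Gaussian with σ² = 2Dt; advection only shifts the center.
σ = √(2 × 1.08 × 75.0) = 12.7 m.

12.7 m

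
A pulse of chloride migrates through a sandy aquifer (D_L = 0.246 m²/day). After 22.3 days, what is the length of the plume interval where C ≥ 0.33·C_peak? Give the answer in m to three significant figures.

The plume is Gaussian with σ = √(2Dt) = √(2 × 0.246 × 22.3) = 3.312 m.
C/C_peak = exp(−Δx²/(2σ²)) = 0.33 ⇒ Δx = σ·√(−2 ln 0.33) = 3.312 × 1.489 = 4.932 m.
Width = 2Δx = 9.86 m.

9.86 m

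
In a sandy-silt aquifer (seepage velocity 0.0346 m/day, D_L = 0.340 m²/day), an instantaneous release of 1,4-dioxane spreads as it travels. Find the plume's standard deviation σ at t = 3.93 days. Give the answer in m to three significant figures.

1.63 m

Dispersive spreading gives a Gaussian with σ² = 2Dt; advection only shifts the center.
σ = √(2 × 0.340 × 3.93) = 1.63 m.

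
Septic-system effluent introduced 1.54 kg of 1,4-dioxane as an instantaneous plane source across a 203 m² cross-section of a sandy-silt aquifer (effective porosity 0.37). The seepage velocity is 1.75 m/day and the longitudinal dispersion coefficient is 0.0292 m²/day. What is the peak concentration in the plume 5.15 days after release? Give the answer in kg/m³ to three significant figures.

0.0149 kg/m³

The peak of an instantaneous 1D plume sits at x = vt; there the Gaussian factor is 1 and C_max = M/(n_e·A·√(4πDt)), where n_e·A is the pore area the mass is dissolved in.
√(4πDt) = √(4π × 0.0292 × 5.15) = 1.375 m, so C_max = 1.54/(0.37 × 203 × 1.375) = 0.0149 kg/m³.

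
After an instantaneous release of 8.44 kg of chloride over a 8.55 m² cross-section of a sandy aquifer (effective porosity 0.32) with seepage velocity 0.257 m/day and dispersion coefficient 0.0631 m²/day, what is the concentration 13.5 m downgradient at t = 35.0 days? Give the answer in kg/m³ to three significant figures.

For an instantaneous plane source, C(x,t) = M/(n_e·A·√(4πDt)) · exp(−(x−vt)²/(4Dt)), with n_e·A the pore (flow) area.
Plume center vt = 0.257 × 35.0 = 8.995 m, so the well at 13.5 m is 4.505 m downgradient of the peak.
√(4πDt) = 5.268 m, giving peak height M/(n_e·A·√(4πDt)) = 8.44/(0.32 × 8.55 × 5.268) = 0.5856 kg/m³.
(x−vt)²/(4Dt) = (4.505)²/(4 × 0.0631 × 35.0) = 2.297; exp(−2.297) = 0.1006.
C = 0.5856 × 0.1006 = 0.0589 kg/m³.

0.0589 kg/m³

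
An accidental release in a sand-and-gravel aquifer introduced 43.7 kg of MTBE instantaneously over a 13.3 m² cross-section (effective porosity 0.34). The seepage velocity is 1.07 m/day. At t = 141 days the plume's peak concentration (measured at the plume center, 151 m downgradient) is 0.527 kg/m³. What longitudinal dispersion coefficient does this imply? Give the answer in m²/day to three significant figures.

0.190 m²/day

At the plume center C_max = M/(n_e·A·√(4πDt)), so D = M²/(4πt·(n_e·A·C_max)²).
n_e·A·C_max = 0.34 × 13.3 × 0.527 = 2.383 kg/m.
D = 43.7²/(4π × 141 × 2.383²) = 0.190 m²/day.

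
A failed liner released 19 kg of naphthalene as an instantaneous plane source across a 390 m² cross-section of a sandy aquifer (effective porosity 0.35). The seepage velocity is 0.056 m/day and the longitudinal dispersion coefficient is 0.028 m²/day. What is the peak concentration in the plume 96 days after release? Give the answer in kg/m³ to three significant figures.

0.0239 kg/m³

The peak of an instantaneous 1D plume sits at x = vt; there the Gaussian factor is 1 and C_max = M/(n_e·A·√(4πDt)), where n_e·A is the pore area the mass is dissolved in.
√(4πDt) = √(4π × 0.028 × 96) = 5.812 m, so C_max = 19/(0.35 × 390 × 5.812) = 0.0239 kg/m³.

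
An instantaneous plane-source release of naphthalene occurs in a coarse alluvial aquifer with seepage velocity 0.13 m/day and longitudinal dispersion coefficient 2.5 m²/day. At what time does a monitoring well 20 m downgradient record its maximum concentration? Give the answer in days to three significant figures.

65.5 days

For the 1D instantaneous-source solution, setting ∂C/∂t = 0 at fixed x gives v²t² + 2Dt − x² = 0, so t = (√(D² + v²x²) − D)/v².
√(D² + v²x²) = √(2.5² + 0.13² × 20²) = 3.607; v² = 0.0169.
t = (3.607 − 2.5)/0.0169 = 65.5 days (vs. the pure-advection estimate x/v = 154 d).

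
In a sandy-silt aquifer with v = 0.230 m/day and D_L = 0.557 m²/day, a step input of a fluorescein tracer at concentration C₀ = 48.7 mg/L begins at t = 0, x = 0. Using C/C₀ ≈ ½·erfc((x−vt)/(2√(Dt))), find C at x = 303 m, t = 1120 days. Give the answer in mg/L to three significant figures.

For a continuous step input, C/C₀ ≈ ½·erfc((x−vt)/(2√(Dt))).
vt = 0.230 × 1120 = 257.6 m and 2√(Dt) = 2√(0.557 × 1120) = 49.95 m.
Argument (x−vt)/(2√(Dt)) = (303 − 257.6)/49.95 = 0.9089; ½·erfc(0.9089) = 0.09933.
C = 48.7 × 0.09933 = 4.84 mg/L.

4.84 mg/L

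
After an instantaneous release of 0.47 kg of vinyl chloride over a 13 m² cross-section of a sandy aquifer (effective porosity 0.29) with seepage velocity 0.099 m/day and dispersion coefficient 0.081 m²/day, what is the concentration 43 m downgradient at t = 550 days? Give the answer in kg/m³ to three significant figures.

0.00252 kg/m³

For an instantaneous plane source, C(x,t) = M/(n_e·A·√(4πDt)) · exp(−(x−vt)²/(4Dt)), with n_e·A the pore (flow) area.
Plume center vt = 0.099 × 550 = 54.45 m, so the well at 43 m is 11.45 m upgradient of the peak.
√(4πDt) = 23.66 m, giving peak height M/(n_e·A·√(4πDt)) = 0.47/(0.29 × 13 × 23.66) = 0.005269 kg/m³.
(x−vt)²/(4Dt) = (-11.45)²/(4 × 0.081 × 550) = 0.7357; exp(−0.7357) = 0.4792.
C = 0.005269 × 0.4792 = 0.00252 kg/m³.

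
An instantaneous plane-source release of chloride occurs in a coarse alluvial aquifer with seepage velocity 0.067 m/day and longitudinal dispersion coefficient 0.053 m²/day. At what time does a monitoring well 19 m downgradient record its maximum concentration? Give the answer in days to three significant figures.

For the 1D instantaneous-source solution, setting ∂C/∂t = 0 at fixed x gives v²t² + 2Dt − x² = 0, so t = (√(D² + v²x²) − D)/v².
√(D² + v²x²) = √(0.053² + 0.067² × 19²) = 1.274; v² = 0.004489.
t = (1.274 − 0.053)/0.004489 = 272 days (vs. the pure-advection estimate x/v = 284 d).

272 days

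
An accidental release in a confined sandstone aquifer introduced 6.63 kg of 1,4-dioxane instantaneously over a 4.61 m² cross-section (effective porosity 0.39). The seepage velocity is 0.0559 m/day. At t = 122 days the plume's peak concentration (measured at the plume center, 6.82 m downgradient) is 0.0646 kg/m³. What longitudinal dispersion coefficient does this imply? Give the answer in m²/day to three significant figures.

At the plume center C_max = M/(n_e·A·√(4πDt)), so D = M²/(4πt·(n_e·A·C_max)²).
n_e·A·C_max = 0.39 × 4.61 × 0.0646 = 0.1161 kg/m.
D = 6.63²/(4π × 122 × 0.1161²) = 2.13 m²/day.

2.13 m²/day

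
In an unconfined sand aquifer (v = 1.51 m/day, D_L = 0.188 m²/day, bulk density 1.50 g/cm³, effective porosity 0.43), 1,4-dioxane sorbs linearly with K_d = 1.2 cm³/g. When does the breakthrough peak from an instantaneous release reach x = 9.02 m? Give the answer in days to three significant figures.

Retardation factor R = 1 + ρ_b·K_d/n = 1 + 1.50 × 1.2/0.43 = 5.186.
Sorption retards both mechanisms: v_R = v/R = 0.2912 m/day, D_R = D/R = 0.03625 m²/day.
Peak time from v_R²t² + 2D_R t − x² = 0: t = (√(D_R² + v_R²x²) − D_R)/v_R².
√(D_R² + v_R²x²) = √(0.03625² + 0.2912² × 9.02²) = 2.627; v_R² = 0.08480.
t = (2.627 − 0.03625)/0.08480 = 30.6 days.

30.6 days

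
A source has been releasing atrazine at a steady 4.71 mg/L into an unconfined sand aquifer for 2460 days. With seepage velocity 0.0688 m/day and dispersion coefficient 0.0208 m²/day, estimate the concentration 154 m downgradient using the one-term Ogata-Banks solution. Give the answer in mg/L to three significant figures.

For a continuous step input, C/C₀ ≈ ½·erfc((x−vt)/(2√(Dt))).
vt = 0.0688 × 2460 = 169.248 m and 2√(Dt) = 2√(0.0208 × 2460) = 14.31 m.
Argument (x−vt)/(2√(Dt)) = (154 − 169.248)/14.31 = -1.066; ½·erfc(-1.066) = 0.9342.
C = 4.71 × 0.9342 = 4.40 mg/L.

4.40 mg/L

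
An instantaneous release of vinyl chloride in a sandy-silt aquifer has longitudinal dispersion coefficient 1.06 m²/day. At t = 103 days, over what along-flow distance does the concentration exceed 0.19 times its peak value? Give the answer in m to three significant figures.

The plume is Gaussian with σ = √(2Dt) = √(2 × 1.06 × 103) = 14.78 m.
C/C_peak = exp(−Δx²/(2σ²)) = 0.19 ⇒ Δx = σ·√(−2 ln 0.19) = 14.78 × 1.822 = 26.93 m.
Width = 2Δx = 53.9 m.

53.9 m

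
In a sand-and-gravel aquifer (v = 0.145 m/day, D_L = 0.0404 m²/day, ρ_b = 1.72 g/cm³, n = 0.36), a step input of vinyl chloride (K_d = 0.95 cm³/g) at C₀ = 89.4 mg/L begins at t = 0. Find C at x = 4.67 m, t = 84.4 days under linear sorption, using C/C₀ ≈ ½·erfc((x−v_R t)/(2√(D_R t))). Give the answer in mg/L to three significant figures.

1.19 mg/L

Retardation factor R = 1 + ρ_b·K_d/n = 1 + 1.72 × 0.95/0.36 = 5.539.
Sorption retards both mechanisms: v_R = v/R = 0.02618 m/day, D_R = D/R = 0.007294 m²/day.
v_R·t = 0.02618 × 84.4 = 2.209592 m; 2√(D_R t) = 1.569 m; argument = (4.67 − 2.209592)/1.569 = 1.568.
C = C₀ × ½·erfc(1.568) = 89.4 × 0.01329 = 1.19 mg/L.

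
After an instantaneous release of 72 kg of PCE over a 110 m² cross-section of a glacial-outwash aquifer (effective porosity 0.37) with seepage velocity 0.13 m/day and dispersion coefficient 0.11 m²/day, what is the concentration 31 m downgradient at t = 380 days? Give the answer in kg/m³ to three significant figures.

For an instantaneous plane source, C(x,t) = M/(n_e·A·√(4πDt)) · exp(−(x−vt)²/(4Dt)), with n_e·A the pore (flow) area.
Plume center vt = 0.13 × 380 = 49.4 m, so the well at 31 m is 18.4 m upgradient of the peak.
√(4πDt) = 22.92 m, giving peak height M/(n_e·A·√(4πDt)) = 72/(0.37 × 110 × 22.92) = 0.07718 kg/m³.
(x−vt)²/(4Dt) = (-18.4)²/(4 × 0.11 × 380) = 2.025; exp(−2.025) = 0.1320.
C = 0.07718 × 0.1320 = 0.0102 kg/m³.

0.0102 kg/m³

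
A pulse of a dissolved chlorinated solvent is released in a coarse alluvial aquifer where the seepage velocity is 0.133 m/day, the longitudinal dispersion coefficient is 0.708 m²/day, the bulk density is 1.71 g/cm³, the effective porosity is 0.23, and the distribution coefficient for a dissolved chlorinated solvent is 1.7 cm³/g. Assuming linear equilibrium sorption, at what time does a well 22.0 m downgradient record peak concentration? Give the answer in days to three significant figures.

1780 days

Retardation factor R = 1 + ρ_b·K_d/n = 1 + 1.71 × 1.7/0.23 = 13.64.
Sorption retards both mechanisms: v_R = v/R = 0.009751 m/day, D_R = D/R = 0.05191 m²/day.
Peak time from v_R²t² + 2D_R t − x² = 0: t = (√(D_R² + v_R²x²) − D_R)/v_R².
√(D_R² + v_R²x²) = √(0.05191² + 0.009751² × 22.0²) = 0.2207; v_R² = 9.508e-05.
t = (0.2207 − 0.05191)/9.508e-05 = 1780 days.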